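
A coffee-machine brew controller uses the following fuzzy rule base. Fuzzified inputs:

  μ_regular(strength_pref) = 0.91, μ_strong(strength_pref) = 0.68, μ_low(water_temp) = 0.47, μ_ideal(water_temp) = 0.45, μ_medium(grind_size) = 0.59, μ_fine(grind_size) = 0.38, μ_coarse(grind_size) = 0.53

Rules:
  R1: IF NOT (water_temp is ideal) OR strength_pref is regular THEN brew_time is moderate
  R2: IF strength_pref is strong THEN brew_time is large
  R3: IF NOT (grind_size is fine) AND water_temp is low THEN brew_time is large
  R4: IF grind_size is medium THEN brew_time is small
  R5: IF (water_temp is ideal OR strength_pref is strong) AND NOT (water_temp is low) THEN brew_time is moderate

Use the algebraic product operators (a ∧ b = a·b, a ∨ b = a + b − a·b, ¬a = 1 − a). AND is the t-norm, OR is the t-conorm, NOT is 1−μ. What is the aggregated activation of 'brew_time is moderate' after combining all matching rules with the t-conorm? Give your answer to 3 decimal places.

R1: ¬ideal=1−0.45=0.55, regular=0.91; OR[a + b − a·b] → w = 0.9595
R2: strong=0.68 → w = 0.6800
R3: ¬fine=1−0.38=0.62, low=0.47; AND[a·b] → w = 0.2914
R4: medium=0.59 → w = 0.5900
R5: (ideal=0.45 OR strong=0.68) = 0.8240; AND[a·b] with ¬low=1−0.47=0.53 → w = 0.4367
Rules with consequent 'moderate': {R1, R5} → strengths 0.9595, 0.4367
Aggregate via t-conorm [a + b − a·b]: 0.9772

0.977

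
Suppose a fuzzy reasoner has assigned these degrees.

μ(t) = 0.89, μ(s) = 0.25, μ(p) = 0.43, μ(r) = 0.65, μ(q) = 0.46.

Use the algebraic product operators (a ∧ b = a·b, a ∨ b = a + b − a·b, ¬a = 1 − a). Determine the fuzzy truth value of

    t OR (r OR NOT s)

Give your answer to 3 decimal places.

0.990

NOT s = 1 − 0.2500 = 0.7500
r OR NOT s = a + b − a·b on (0.6500, 0.7500) = 0.9125
t OR (r OR NOT s) = a + b − a·b on (0.8900, 0.9125) = 0.9904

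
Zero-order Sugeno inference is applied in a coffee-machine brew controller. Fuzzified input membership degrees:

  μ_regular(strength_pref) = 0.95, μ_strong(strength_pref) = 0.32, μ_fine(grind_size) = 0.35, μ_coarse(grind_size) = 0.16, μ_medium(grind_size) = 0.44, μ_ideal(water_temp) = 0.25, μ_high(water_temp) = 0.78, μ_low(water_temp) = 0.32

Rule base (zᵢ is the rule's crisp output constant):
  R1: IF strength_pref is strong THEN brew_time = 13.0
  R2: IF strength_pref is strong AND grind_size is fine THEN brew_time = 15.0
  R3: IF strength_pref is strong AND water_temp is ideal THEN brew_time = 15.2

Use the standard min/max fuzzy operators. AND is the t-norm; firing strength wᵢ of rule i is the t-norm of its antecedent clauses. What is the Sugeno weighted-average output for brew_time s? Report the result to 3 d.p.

R1 (z=13.0): strong=0.32 → w = 0.32
R2 (z=15.0): strong=0.32, fine=0.35; AND[min(a, b)] → w = 0.32
R3 (z=15.2): strong=0.32, ideal=0.25; AND[min(a, b)] → w = 0.25
Weighted average = (0.32·13.0 + 0.32·15.0 + 0.25·15.2) / (0.32 + 0.32 + 0.25)
  = 12.7600 / 0.8900 = 14.337

14.337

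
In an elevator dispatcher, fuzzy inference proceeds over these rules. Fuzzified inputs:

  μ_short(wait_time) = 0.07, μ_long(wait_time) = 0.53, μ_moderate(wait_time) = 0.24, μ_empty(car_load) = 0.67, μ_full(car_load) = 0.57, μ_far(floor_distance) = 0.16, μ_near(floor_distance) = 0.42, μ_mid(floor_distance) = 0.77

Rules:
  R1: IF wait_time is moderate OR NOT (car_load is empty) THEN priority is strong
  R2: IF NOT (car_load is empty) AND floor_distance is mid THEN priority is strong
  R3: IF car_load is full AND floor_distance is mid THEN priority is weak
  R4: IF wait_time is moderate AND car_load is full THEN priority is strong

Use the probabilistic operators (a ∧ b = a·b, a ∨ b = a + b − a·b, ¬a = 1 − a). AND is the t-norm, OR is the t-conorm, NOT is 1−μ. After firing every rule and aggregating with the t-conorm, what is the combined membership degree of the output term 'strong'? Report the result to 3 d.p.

R1: moderate=0.24, ¬empty=1−0.67=0.33; OR[a + b − a·b] → w = 0.4908
R2: ¬empty=1−0.67=0.33, mid=0.77; AND[a·b] → w = 0.2541
R3: full=0.57, mid=0.77; AND[a·b] → w = 0.4389
R4: moderate=0.24, full=0.57; AND[a·b] → w = 0.1368
Rules with consequent 'strong': {R1, R2, R4} → strengths 0.4908, 0.2541, 0.1368
Aggregate via t-conorm [a + b − a·b]: 0.6721

0.672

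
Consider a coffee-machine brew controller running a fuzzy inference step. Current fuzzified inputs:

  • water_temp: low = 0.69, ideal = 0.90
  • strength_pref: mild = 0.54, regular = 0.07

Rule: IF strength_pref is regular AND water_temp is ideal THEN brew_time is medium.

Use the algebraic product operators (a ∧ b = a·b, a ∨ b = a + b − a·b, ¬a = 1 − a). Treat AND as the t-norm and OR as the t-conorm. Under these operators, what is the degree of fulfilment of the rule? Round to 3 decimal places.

firing strength: regular=0.07, ideal=0.90; AND[a·b] → w = 0.0630

0.063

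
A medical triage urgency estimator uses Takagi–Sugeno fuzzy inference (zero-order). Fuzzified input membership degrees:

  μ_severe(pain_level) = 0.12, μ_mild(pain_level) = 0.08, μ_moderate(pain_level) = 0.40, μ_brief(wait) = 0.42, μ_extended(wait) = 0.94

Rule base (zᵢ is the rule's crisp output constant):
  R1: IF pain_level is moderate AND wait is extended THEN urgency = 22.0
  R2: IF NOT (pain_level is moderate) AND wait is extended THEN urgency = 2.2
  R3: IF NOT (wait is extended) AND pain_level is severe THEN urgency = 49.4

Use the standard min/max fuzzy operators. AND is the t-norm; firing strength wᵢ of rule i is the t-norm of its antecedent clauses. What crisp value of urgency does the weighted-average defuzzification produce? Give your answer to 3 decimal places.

R1 (z=22.0): moderate=0.40, extended=0.94; AND[min(a, b)] → w = 0.40
R2 (z=2.2): ¬moderate=1−0.40=0.60, extended=0.94; AND[min(a, b)] → w = 0.60
R3 (z=49.4): ¬extended=1−0.94=0.06, severe=0.12; AND[min(a, b)] → w = 0.06
Weighted average = (0.40·22.0 + 0.60·2.2 + 0.06·49.4) / (0.40 + 0.60 + 0.06)
  = 13.0840 / 1.0600 = 12.343

12.343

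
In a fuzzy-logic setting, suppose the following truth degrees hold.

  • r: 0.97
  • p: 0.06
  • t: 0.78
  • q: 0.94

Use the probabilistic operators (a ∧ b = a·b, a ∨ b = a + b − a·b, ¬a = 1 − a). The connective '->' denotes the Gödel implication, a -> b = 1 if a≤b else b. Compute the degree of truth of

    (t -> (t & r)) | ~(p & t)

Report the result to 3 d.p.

t & r = a·b on (0.7800, 0.9700) = 0.7566
t -> (t & r)  [Gödel: 1 if a≤b else b] with a=0.7800, b=0.7566 → 0.7566
p & t = a·b on (0.0600, 0.7800) = 0.0468
~(p & t) = 1 − 0.0468 = 0.9532
(t -> (t & r)) | ~(p & t) = a + b − a·b on (0.7566, 0.9532) = 0.9886

0.989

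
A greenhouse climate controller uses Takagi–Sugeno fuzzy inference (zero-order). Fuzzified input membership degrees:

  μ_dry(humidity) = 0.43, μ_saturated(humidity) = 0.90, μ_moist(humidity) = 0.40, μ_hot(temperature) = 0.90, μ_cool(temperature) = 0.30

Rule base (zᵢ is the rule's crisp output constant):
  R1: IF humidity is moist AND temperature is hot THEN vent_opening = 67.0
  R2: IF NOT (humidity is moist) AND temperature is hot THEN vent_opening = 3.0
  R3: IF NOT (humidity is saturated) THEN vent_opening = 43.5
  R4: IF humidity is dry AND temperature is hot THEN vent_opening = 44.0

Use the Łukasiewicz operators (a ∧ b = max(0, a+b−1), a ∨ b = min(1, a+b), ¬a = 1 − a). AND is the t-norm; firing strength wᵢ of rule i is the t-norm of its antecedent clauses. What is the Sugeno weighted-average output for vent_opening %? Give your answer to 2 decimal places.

R1 (z=67.0): moist=0.40, hot=0.90; AND[max(0, a+b−1)] → w = 0.30
R2 (z=3.0): ¬moist=1−0.40=0.60, hot=0.90; AND[max(0, a+b−1)] → w = 0.50
R3 (z=43.5): ¬saturated=1−0.90=0.10 → w = 0.10
R4 (z=44.0): dry=0.43, hot=0.90; AND[max(0, a+b−1)] → w = 0.33
Weighted average = (0.30·67.0 + 0.50·3.0 + 0.10·43.5 + 0.33·44.0) / (0.30 + 0.50 + 0.10 + 0.33)
  = 40.4700 / 1.2300 = 32.90

32.90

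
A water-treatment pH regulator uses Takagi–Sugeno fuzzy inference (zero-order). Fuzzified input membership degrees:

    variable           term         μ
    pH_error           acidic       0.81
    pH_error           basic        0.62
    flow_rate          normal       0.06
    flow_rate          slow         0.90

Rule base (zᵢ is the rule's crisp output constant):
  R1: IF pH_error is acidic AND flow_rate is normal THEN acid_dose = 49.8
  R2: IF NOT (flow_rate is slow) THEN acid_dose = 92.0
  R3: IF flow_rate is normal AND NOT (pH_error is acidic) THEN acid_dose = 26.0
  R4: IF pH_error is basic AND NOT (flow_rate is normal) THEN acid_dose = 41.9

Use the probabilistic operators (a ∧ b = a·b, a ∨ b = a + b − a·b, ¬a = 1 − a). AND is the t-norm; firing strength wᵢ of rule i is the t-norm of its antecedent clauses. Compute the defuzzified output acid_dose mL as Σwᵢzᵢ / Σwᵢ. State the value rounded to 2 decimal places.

R1 (z=49.8): acidic=0.81, normal=0.06; AND[a·b] → w = 0.0486
R2 (z=92.0): ¬slow=1−0.90=0.10 → w = 0.1000
R3 (z=26.0): normal=0.06, ¬acidic=1−0.81=0.19; AND[a·b] → w = 0.0114
R4 (z=41.9): basic=0.62, ¬normal=1−0.06=0.94; AND[a·b] → w = 0.5828
Weighted average = (0.0486·49.8 + 0.1000·92.0 + 0.0114·26.0 + 0.5828·41.9) / (0.0486 + 0.1000 + 0.0114 + 0.5828)
  = 36.3360 / 0.7428 = 48.92

48.92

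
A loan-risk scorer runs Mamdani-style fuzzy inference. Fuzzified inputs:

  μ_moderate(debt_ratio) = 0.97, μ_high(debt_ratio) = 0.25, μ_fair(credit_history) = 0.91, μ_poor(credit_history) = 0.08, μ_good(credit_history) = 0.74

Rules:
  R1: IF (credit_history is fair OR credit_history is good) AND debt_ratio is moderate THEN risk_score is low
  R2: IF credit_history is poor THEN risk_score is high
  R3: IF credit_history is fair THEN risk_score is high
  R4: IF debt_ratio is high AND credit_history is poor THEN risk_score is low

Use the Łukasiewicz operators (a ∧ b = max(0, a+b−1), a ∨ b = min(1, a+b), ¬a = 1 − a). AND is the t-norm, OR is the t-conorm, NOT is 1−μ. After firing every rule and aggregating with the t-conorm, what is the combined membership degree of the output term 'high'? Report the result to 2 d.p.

0.99

R1: (fair=0.91 OR good=0.74) = 1.00; AND[max(0, a+b−1)] with moderate=0.97 → w = 0.97
R2: poor=0.08 → w = 0.08
R3: fair=0.91 → w = 0.91
R4: high=0.25, poor=0.08; AND[max(0, a+b−1)] → w = 0.00
Rules with consequent 'high': {R2, R3} → strengths 0.08, 0.91
Aggregate via t-conorm [min(1, a+b)]: 0.99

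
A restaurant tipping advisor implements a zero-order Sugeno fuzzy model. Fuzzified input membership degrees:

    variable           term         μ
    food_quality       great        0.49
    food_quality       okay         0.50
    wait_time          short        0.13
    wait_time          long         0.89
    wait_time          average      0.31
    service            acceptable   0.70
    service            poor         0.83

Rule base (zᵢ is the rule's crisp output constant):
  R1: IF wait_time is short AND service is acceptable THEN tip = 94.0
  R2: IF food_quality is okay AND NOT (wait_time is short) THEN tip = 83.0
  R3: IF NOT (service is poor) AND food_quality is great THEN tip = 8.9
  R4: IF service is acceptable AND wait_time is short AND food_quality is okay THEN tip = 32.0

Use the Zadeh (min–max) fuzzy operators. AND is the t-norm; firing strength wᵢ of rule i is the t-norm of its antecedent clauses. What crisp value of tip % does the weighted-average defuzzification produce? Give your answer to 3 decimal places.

R1 (z=94.0): short=0.13, acceptable=0.70; AND[min(a, b)] → w = 0.13
R2 (z=83.0): okay=0.50, ¬short=1−0.13=0.87; AND[min(a, b)] → w = 0.50
R3 (z=8.9): ¬poor=1−0.83=0.17, great=0.49; AND[min(a, b)] → w = 0.17
R4 (z=32.0): acceptable=0.70, short=0.13, okay=0.50; AND[min(a, b)] → w = 0.13
Weighted average = (0.13·94.0 + 0.50·83.0 + 0.17·8.9 + 0.13·32.0) / (0.13 + 0.50 + 0.17 + 0.13)
  = 59.3930 / 0.9300 = 63.863

63.863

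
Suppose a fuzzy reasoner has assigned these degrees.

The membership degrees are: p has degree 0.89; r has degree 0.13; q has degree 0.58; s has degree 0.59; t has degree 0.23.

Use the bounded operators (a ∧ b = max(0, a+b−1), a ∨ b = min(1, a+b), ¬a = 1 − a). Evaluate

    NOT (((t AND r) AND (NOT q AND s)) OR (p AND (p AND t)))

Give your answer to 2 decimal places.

0.99

t AND r = max(0, a+b−1) on (0.23, 0.13) = 0.00
NOT q = 1 − 0.58 = 0.42
NOT q AND s = max(0, a+b−1) on (0.42, 0.59) = 0.01
(t AND r) AND (NOT q AND s) = max(0, a+b−1) on (0.00, 0.01) = 0.00
p AND t = max(0, a+b−1) on (0.89, 0.23) = 0.12
p AND (p AND t) = max(0, a+b−1) on (0.89, 0.12) = 0.01
((t AND r) AND (NOT q AND s)) OR (p AND (p AND t)) = min(1, a+b) on (0.00, 0.01) = 0.01
NOT (((t AND r) AND (NOT q AND s)) OR (p AND (p AND t))) = 1 − 0.01 = 0.99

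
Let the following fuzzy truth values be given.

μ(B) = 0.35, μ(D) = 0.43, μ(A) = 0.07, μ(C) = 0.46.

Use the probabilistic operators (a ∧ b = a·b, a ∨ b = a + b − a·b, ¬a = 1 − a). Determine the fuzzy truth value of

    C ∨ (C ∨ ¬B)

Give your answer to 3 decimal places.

¬B = 1 − 0.3500 = 0.6500
C ∨ ¬B = a + b − a·b on (0.4600, 0.6500) = 0.8110
C ∨ (C ∨ ¬B) = a + b − a·b on (0.4600, 0.8110) = 0.8979

0.898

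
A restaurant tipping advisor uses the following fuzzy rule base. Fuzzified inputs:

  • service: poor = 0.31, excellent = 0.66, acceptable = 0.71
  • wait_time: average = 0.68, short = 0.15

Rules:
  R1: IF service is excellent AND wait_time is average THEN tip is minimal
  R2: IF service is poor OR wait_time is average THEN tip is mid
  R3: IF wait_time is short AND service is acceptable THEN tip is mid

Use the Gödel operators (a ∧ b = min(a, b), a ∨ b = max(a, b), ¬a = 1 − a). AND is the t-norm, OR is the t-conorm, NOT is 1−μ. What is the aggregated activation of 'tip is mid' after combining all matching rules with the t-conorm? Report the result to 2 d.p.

0.68

R1: excellent=0.66, average=0.68; AND[min(a, b)] → w = 0.66
R2: poor=0.31, average=0.68; OR[max(a, b)] → w = 0.68
R3: short=0.15, acceptable=0.71; AND[min(a, b)] → w = 0.15
Rules with consequent 'mid': {R2, R3} → strengths 0.68, 0.15
Aggregate via t-conorm [max(a, b)]: 0.68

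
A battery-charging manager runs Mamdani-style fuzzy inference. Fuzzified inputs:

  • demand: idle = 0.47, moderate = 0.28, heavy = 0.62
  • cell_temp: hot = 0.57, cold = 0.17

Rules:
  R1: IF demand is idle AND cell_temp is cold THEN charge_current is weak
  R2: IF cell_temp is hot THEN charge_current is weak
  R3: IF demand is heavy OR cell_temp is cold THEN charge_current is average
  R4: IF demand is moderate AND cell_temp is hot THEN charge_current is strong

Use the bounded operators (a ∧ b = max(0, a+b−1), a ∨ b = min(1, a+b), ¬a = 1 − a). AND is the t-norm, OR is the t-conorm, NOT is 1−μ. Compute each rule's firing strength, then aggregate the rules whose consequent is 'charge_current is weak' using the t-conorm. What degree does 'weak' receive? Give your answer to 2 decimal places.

R1: idle=0.47, cold=0.17; AND[max(0, a+b−1)] → w = 0.00
R2: hot=0.57 → w = 0.57
R3: heavy=0.62, cold=0.17; OR[min(1, a+b)] → w = 0.79
R4: moderate=0.28, hot=0.57; AND[max(0, a+b−1)] → w = 0.00
Rules with consequent 'weak': {R1, R2} → strengths 0.00, 0.57
Aggregate via t-conorm [min(1, a+b)]: 0.57

0.57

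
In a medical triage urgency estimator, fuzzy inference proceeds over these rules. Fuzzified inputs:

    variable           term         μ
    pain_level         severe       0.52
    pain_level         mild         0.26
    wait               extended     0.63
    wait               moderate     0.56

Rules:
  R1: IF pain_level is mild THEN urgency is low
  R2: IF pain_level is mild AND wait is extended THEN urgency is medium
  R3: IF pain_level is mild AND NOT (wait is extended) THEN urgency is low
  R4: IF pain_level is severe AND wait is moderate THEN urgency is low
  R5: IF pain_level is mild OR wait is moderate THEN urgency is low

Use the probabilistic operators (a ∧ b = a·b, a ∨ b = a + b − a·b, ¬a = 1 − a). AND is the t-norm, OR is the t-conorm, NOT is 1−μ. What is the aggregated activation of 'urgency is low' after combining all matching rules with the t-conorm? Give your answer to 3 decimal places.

0.846

R1: mild=0.26 → w = 0.2600
R2: mild=0.26, extended=0.63; AND[a·b] → w = 0.1638
R3: mild=0.26, ¬extended=1−0.63=0.37; AND[a·b] → w = 0.0962
R4: severe=0.52, moderate=0.56; AND[a·b] → w = 0.2912
R5: mild=0.26, moderate=0.56; OR[a + b − a·b] → w = 0.6744
Rules with consequent 'low': {R1, R3, R4, R5} → strengths 0.2600, 0.0962, 0.2912, 0.6744
Aggregate via t-conorm [a + b − a·b]: 0.8456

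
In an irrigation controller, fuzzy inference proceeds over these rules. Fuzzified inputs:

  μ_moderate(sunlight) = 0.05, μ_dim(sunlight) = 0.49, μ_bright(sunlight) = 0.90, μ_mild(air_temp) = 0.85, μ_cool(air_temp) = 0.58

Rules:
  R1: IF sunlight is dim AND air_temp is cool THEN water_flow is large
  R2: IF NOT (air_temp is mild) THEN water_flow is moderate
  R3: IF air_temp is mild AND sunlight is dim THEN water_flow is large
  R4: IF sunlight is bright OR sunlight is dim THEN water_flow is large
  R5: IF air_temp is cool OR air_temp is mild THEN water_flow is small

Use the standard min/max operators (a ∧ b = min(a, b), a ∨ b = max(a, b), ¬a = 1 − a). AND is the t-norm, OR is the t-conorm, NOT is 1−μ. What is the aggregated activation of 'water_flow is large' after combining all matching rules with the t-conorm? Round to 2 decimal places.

R1: dim=0.49, cool=0.58; AND[min(a, b)] → w = 0.49
R2: ¬mild=1−0.85=0.15 → w = 0.15
R3: mild=0.85, dim=0.49; AND[min(a, b)] → w = 0.49
R4: bright=0.90, dim=0.49; OR[max(a, b)] → w = 0.90
R5: cool=0.58, mild=0.85; OR[max(a, b)] → w = 0.85
Rules with consequent 'large': {R1, R3, R4} → strengths 0.49, 0.49, 0.90
Aggregate via t-conorm [max(a, b)]: 0.90

0.90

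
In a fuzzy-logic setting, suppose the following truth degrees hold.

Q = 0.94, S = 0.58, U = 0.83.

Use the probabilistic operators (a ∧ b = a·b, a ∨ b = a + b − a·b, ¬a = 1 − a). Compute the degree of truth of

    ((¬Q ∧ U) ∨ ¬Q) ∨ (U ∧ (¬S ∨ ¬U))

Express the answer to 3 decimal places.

0.491

¬Q = 1 − 0.9400 = 0.0600
¬Q ∧ U = a·b on (0.0600, 0.8300) = 0.0498
¬Q = 1 − 0.9400 = 0.0600
(¬Q ∧ U) ∨ ¬Q = a + b − a·b on (0.0498, 0.0600) = 0.1068
¬S = 1 − 0.5800 = 0.4200
¬U = 1 − 0.8300 = 0.1700
¬S ∨ ¬U = a + b − a·b on (0.4200, 0.1700) = 0.5186
U ∧ (¬S ∨ ¬U) = a·b on (0.8300, 0.5186) = 0.4304
((¬Q ∧ U) ∨ ¬Q) ∨ (U ∧ (¬S ∨ ¬U)) = a + b − a·b on (0.1068, 0.4304) = 0.4913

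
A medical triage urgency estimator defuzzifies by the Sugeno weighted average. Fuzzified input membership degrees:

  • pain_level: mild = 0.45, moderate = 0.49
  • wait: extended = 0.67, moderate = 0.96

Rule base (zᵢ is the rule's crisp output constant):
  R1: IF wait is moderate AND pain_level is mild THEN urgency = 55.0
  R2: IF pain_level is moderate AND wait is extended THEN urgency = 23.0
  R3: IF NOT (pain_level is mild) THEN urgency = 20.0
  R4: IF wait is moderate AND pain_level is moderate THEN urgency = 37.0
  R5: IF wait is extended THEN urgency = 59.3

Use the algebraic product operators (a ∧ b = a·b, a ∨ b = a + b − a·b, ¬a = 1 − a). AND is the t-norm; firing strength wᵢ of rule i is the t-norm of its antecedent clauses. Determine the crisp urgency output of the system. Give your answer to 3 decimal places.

40.579

R1 (z=55.0): moderate=0.96, mild=0.45; AND[a·b] → w = 0.4320
R2 (z=23.0): moderate=0.49, extended=0.67; AND[a·b] → w = 0.3283
R3 (z=20.0): ¬mild=1−0.45=0.55 → w = 0.5500
R4 (z=37.0): moderate=0.96, moderate=0.49; AND[a·b] → w = 0.4704
R5 (z=59.3): extended=0.67 → w = 0.6700
Weighted average = (0.4320·55.0 + 0.3283·23.0 + 0.5500·20.0 + 0.4704·37.0 + 0.6700·59.3) / (0.4320 + 0.3283 + 0.5500 + 0.4704 + 0.6700)
  = 99.4467 / 2.4507 = 40.579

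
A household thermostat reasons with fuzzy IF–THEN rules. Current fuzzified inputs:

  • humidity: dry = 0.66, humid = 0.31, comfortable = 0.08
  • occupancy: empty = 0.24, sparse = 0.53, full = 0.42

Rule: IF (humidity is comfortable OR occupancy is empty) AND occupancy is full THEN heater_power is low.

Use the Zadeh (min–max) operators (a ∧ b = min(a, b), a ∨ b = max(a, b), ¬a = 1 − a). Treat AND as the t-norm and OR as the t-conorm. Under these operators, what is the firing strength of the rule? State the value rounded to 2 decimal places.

0.24

firing strength: (comfortable=0.08 OR empty=0.24) = 0.24; AND[min(a, b)] with full=0.42 → w = 0.24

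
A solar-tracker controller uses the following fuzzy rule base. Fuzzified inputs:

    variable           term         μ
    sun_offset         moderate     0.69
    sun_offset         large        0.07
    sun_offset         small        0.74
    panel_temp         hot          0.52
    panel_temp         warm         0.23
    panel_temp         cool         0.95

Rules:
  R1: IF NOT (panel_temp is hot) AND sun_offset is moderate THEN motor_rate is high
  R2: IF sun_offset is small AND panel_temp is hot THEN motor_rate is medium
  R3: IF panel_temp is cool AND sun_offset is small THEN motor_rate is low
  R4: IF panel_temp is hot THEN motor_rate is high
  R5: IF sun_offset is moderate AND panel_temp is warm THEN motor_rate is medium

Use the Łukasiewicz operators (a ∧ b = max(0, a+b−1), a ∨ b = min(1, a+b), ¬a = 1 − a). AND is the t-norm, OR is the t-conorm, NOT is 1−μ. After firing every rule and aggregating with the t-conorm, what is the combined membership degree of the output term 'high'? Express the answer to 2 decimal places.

0.69

R1: ¬hot=1−0.52=0.48, moderate=0.69; AND[max(0, a+b−1)] → w = 0.17
R2: small=0.74, hot=0.52; AND[max(0, a+b−1)] → w = 0.26
R3: cool=0.95, small=0.74; AND[max(0, a+b−1)] → w = 0.69
R4: hot=0.52 → w = 0.52
R5: moderate=0.69, warm=0.23; AND[max(0, a+b−1)] → w = 0.00
Rules with consequent 'high': {R1, R4} → strengths 0.17, 0.52
Aggregate via t-conorm [min(1, a+b)]: 0.69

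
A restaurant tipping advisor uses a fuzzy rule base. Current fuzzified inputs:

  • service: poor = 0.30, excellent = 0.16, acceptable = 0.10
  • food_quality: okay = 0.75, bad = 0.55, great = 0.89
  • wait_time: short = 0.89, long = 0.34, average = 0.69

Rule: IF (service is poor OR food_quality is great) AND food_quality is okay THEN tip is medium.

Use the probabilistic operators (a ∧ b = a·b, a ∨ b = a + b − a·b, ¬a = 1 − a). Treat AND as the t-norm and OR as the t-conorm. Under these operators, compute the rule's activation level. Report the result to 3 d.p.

firing strength: (poor=0.30 OR great=0.89) = 0.9230; AND[a·b] with okay=0.75 → w = 0.6922

0.692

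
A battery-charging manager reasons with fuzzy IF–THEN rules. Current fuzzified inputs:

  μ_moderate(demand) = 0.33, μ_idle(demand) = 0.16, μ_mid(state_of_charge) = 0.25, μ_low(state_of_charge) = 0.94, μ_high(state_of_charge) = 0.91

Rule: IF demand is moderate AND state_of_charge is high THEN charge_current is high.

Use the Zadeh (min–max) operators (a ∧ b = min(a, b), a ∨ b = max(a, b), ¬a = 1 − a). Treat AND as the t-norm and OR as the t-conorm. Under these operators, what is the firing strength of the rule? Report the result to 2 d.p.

0.33

firing strength: moderate=0.33, high=0.91; AND[min(a, b)] → w = 0.33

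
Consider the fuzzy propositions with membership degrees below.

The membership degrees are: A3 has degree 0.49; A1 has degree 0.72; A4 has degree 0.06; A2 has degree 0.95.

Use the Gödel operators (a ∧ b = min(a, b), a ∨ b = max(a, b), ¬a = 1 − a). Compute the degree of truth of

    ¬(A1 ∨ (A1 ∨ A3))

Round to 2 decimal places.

A1 ∨ A3 = max(a, b) on (0.72, 0.49) = 0.72
A1 ∨ (A1 ∨ A3) = max(a, b) on (0.72, 0.72) = 0.72
¬(A1 ∨ (A1 ∨ A3)) = 1 − 0.72 = 0.28

0.28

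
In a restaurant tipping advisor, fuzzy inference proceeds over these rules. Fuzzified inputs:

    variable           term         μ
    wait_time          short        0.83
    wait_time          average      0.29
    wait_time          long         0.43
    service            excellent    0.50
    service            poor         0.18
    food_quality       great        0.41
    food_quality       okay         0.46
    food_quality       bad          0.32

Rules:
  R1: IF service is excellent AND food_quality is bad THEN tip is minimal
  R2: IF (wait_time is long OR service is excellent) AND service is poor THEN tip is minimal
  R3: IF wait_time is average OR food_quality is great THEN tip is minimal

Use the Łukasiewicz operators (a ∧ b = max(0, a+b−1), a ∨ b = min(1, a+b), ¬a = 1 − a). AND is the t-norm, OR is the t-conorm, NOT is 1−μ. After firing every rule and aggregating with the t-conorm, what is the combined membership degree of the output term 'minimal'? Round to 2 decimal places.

0.81

R1: excellent=0.50, bad=0.32; AND[max(0, a+b−1)] → w = 0.00
R2: (long=0.43 OR excellent=0.50) = 0.93; AND[max(0, a+b−1)] with poor=0.18 → w = 0.11
R3: average=0.29, great=0.41; OR[min(1, a+b)] → w = 0.70
Rules with consequent 'minimal': {R1, R2, R3} → strengths 0.00, 0.11, 0.70
Aggregate via t-conorm [min(1, a+b)]: 0.81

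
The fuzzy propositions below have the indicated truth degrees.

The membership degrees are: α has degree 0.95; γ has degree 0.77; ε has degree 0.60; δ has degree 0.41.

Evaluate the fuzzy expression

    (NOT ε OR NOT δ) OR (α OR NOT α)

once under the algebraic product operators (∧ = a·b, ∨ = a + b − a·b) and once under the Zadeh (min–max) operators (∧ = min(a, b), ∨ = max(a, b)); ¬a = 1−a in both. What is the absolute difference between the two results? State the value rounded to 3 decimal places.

Under algebraic product:
  NOT ε = 1 − 0.6000 = 0.4000
  NOT δ = 1 − 0.4100 = 0.5900
  NOT ε OR NOT δ = a + b − a·b on (0.4000, 0.5900) = 0.7540
  NOT α = 1 − 0.9500 = 0.0500
  α OR NOT α = a + b − a·b on (0.9500, 0.0500) = 0.9525
  (NOT ε OR NOT δ) OR (α OR NOT α) = a + b − a·b on (0.7540, 0.9525) = 0.9883
  → value = 0.9883
Under Zadeh (min–max):
  NOT ε = 1 − 0.60 = 0.40
  NOT δ = 1 − 0.41 = 0.59
  NOT ε OR NOT δ = max(a, b) on (0.40, 0.59) = 0.59
  NOT α = 1 − 0.95 = 0.05
  α OR NOT α = max(a, b) on (0.95, 0.05) = 0.95
  (NOT ε OR NOT δ) OR (α OR NOT α) = max(a, b) on (0.59, 0.95) = 0.95
  → value = 0.9500
|0.9883 − 0.9500| = 0.038

0.038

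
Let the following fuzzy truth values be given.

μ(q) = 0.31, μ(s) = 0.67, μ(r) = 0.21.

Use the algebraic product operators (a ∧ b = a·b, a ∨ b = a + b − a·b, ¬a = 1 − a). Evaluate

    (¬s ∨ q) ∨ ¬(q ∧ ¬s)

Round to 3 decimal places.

0.953

¬s = 1 − 0.6700 = 0.3300
¬s ∨ q = a + b − a·b on (0.3300, 0.3100) = 0.5377
¬s = 1 − 0.6700 = 0.3300
q ∧ ¬s = a·b on (0.3100, 0.3300) = 0.1023
¬(q ∧ ¬s) = 1 − 0.1023 = 0.8977
(¬s ∨ q) ∨ ¬(q ∧ ¬s) = a + b − a·b on (0.5377, 0.8977) = 0.9527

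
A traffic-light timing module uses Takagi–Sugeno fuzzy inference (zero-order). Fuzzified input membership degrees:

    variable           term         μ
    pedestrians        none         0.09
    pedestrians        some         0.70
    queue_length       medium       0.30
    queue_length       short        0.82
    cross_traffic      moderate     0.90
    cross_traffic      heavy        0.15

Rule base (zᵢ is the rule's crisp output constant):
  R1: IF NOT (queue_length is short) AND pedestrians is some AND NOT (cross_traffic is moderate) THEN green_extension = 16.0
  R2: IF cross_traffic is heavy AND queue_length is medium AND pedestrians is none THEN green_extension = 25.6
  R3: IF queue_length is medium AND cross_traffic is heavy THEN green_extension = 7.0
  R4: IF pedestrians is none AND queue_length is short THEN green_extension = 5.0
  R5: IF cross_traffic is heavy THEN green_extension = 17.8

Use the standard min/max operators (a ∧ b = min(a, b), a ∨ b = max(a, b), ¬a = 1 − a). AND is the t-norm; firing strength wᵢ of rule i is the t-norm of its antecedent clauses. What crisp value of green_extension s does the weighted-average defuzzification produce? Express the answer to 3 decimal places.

R1 (z=16.0): ¬short=1−0.82=0.18, some=0.70, ¬moderate=1−0.90=0.10; AND[min(a, b)] → w = 0.10
R2 (z=25.6): heavy=0.15, medium=0.30, none=0.09; AND[min(a, b)] → w = 0.09
R3 (z=7.0): medium=0.30, heavy=0.15; AND[min(a, b)] → w = 0.15
R4 (z=5.0): none=0.09, short=0.82; AND[min(a, b)] → w = 0.09
R5 (z=17.8): heavy=0.15 → w = 0.15
Weighted average = (0.10·16.0 + 0.09·25.6 + 0.15·7.0 + 0.09·5.0 + 0.15·17.8) / (0.10 + 0.09 + 0.15 + 0.09 + 0.15)
  = 8.0740 / 0.5800 = 13.921

13.921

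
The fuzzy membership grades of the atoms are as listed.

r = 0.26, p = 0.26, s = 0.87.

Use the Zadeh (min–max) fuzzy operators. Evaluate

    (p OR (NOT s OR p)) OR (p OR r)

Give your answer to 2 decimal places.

0.26

NOT s = 1 − 0.87 = 0.13
NOT s OR p = max(a, b) on (0.13, 0.26) = 0.26
p OR (NOT s OR p) = max(a, b) on (0.26, 0.26) = 0.26
p OR r = max(a, b) on (0.26, 0.26) = 0.26
(p OR (NOT s OR p)) OR (p OR r) = max(a, b) on (0.26, 0.26) = 0.26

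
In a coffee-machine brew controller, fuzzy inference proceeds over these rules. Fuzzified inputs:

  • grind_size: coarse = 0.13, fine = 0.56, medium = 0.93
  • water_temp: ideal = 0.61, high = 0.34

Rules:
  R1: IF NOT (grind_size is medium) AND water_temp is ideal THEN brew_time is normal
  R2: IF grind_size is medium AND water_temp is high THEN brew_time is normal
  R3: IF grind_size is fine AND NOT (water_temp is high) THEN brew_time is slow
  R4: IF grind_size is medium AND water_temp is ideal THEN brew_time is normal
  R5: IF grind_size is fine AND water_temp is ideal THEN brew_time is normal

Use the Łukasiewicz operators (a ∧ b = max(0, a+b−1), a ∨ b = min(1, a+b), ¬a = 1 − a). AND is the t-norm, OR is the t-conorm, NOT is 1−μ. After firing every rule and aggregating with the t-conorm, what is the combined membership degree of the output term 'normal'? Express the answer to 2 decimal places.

0.98

R1: ¬medium=1−0.93=0.07, ideal=0.61; AND[max(0, a+b−1)] → w = 0.00
R2: medium=0.93, high=0.34; AND[max(0, a+b−1)] → w = 0.27
R3: fine=0.56, ¬high=1−0.34=0.66; AND[max(0, a+b−1)] → w = 0.22
R4: medium=0.93, ideal=0.61; AND[max(0, a+b−1)] → w = 0.54
R5: fine=0.56, ideal=0.61; AND[max(0, a+b−1)] → w = 0.17
Rules with consequent 'normal': {R1, R2, R4, R5} → strengths 0.00, 0.27, 0.54, 0.17
Aggregate via t-conorm [min(1, a+b)]: 0.98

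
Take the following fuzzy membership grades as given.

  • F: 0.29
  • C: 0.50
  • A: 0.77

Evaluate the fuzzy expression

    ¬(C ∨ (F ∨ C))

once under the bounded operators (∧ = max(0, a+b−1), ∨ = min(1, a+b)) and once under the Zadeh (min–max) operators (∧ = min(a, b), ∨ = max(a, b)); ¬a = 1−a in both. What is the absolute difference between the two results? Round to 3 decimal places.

0.500

Under bounded:
  F ∨ C = min(1, a+b) on (0.29, 0.50) = 0.79
  C ∨ (F ∨ C) = min(1, a+b) on (0.50, 0.79) = 1.00
  ¬(C ∨ (F ∨ C)) = 1 − 1.00 = 0.00
  → value = 0.0000
Under Zadeh (min–max):
  F ∨ C = max(a, b) on (0.29, 0.50) = 0.50
  C ∨ (F ∨ C) = max(a, b) on (0.50, 0.50) = 0.50
  ¬(C ∨ (F ∨ C)) = 1 − 0.50 = 0.50
  → value = 0.5000
|0.0000 − 0.5000| = 0.500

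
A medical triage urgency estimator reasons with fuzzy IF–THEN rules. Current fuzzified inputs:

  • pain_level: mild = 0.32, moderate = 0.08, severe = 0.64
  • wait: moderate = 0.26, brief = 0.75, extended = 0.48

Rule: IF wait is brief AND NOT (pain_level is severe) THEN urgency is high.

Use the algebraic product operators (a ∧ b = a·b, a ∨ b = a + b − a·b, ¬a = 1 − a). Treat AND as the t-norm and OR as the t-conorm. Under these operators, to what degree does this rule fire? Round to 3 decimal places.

firing strength: brief=0.75, ¬severe=1−0.64=0.36; AND[a·b] → w = 0.2700

0.270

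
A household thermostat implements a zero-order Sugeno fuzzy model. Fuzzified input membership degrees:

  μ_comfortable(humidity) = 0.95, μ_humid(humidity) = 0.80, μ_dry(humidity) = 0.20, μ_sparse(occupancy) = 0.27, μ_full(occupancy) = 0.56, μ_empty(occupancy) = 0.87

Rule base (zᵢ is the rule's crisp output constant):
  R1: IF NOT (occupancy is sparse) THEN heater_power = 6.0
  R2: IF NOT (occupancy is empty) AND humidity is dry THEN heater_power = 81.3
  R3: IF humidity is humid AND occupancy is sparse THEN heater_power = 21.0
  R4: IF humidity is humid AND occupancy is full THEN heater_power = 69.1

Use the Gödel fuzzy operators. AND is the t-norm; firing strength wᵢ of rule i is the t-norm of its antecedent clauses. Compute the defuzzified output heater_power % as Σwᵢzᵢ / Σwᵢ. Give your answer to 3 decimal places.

35.098

R1 (z=6.0): ¬sparse=1−0.27=0.73 → w = 0.73
R2 (z=81.3): ¬empty=1−0.87=0.13, dry=0.20; AND[min(a, b)] → w = 0.13
R3 (z=21.0): humid=0.80, sparse=0.27; AND[min(a, b)] → w = 0.27
R4 (z=69.1): humid=0.80, full=0.56; AND[min(a, b)] → w = 0.56
Weighted average = (0.73·6.0 + 0.13·81.3 + 0.27·21.0 + 0.56·69.1) / (0.73 + 0.13 + 0.27 + 0.56)
  = 59.3150 / 1.6900 = 35.098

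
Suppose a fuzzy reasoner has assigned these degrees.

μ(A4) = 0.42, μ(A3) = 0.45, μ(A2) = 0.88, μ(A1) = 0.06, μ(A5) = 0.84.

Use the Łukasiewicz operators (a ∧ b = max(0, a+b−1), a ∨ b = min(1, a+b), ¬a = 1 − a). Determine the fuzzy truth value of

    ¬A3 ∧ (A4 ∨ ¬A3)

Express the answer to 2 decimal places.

0.52

¬A3 = 1 − 0.45 = 0.55
¬A3 = 1 − 0.45 = 0.55
A4 ∨ ¬A3 = min(1, a+b) on (0.42, 0.55) = 0.97
¬A3 ∧ (A4 ∨ ¬A3) = max(0, a+b−1) on (0.55, 0.97) = 0.52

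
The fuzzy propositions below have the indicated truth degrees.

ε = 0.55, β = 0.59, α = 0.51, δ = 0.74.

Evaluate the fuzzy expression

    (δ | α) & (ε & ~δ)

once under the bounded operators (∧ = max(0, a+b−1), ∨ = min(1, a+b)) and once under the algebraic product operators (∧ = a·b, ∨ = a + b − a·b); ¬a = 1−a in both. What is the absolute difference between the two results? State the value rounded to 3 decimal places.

Under bounded:
  δ | α = min(1, a+b) on (0.74, 0.51) = 1.00
  ~δ = 1 − 0.74 = 0.26
  ε & ~δ = max(0, a+b−1) on (0.55, 0.26) = 0.00
  (δ | α) & (ε & ~δ) = max(0, a+b−1) on (1.00, 0.00) = 0.00
  → value = 0.0000
Under algebraic product:
  δ | α = a + b − a·b on (0.7400, 0.5100) = 0.8726
  ~δ = 1 − 0.7400 = 0.2600
  ε & ~δ = a·b on (0.5500, 0.2600) = 0.1430
  (δ | α) & (ε & ~δ) = a·b on (0.8726, 0.1430) = 0.1248
  → value = 0.1248
|0.0000 − 0.1248| = 0.125

0.125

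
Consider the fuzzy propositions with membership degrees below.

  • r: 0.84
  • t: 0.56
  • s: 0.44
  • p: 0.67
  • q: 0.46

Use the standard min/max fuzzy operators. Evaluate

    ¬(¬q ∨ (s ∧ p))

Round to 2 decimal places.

0.46

¬q = 1 − 0.46 = 0.54
s ∧ p = min(a, b) on (0.44, 0.67) = 0.44
¬q ∨ (s ∧ p) = max(a, b) on (0.54, 0.44) = 0.54
¬(¬q ∨ (s ∧ p)) = 1 − 0.54 = 0.46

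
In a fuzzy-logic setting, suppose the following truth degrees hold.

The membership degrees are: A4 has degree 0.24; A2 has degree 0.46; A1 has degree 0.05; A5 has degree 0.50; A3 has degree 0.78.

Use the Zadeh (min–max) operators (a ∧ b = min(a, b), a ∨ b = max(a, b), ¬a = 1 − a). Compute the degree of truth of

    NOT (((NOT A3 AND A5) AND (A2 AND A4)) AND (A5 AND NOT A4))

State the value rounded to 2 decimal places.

NOT A3 = 1 − 0.78 = 0.22
NOT A3 AND A5 = min(a, b) on (0.22, 0.50) = 0.22
A2 AND A4 = min(a, b) on (0.46, 0.24) = 0.24
(NOT A3 AND A5) AND (A2 AND A4) = min(a, b) on (0.22, 0.24) = 0.22
NOT A4 = 1 − 0.24 = 0.76
A5 AND NOT A4 = min(a, b) on (0.50, 0.76) = 0.50
((NOT A3 AND A5) AND (A2 AND A4)) AND (A5 AND NOT A4) = min(a, b) on (0.22, 0.50) = 0.22
NOT (((NOT A3 AND A5) AND (A2 AND A4)) AND (A5 AND NOT A4)) = 1 − 0.22 = 0.78

0.78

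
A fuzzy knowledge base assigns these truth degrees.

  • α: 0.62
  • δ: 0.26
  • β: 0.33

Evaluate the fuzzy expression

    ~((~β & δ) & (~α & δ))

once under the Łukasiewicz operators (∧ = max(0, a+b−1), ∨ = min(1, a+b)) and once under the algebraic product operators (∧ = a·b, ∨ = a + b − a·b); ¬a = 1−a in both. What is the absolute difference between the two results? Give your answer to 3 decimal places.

Under Łukasiewicz:
  ~β = 1 − 0.33 = 0.67
  ~β & δ = max(0, a+b−1) on (0.67, 0.26) = 0.00
  ~α = 1 − 0.62 = 0.38
  ~α & δ = max(0, a+b−1) on (0.38, 0.26) = 0.00
  (~β & δ) & (~α & δ) = max(0, a+b−1) on (0.00, 0.00) = 0.00
  ~((~β & δ) & (~α & δ)) = 1 − 0.00 = 1.00
  → value = 1.0000
Under algebraic product:
  ~β = 1 − 0.3300 = 0.6700
  ~β & δ = a·b on (0.6700, 0.2600) = 0.1742
  ~α = 1 − 0.6200 = 0.3800
  ~α & δ = a·b on (0.3800, 0.2600) = 0.0988
  (~β & δ) & (~α & δ) = a·b on (0.1742, 0.0988) = 0.0172
  ~((~β & δ) & (~α & δ)) = 1 − 0.0172 = 0.9828
  → value = 0.9828
|1.0000 − 0.9828| = 0.017

0.017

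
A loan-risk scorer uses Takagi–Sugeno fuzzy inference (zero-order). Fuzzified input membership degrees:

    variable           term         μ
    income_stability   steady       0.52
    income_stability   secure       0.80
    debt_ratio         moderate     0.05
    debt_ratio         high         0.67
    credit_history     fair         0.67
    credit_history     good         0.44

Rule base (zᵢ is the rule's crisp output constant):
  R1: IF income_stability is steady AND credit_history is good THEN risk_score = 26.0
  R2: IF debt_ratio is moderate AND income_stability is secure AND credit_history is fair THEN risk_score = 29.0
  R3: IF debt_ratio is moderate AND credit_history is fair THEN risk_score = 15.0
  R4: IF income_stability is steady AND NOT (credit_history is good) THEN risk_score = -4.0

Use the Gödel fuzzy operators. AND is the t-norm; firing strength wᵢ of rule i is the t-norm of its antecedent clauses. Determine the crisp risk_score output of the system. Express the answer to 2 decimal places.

10.91

R1 (z=26.0): steady=0.52, good=0.44; AND[min(a, b)] → w = 0.44
R2 (z=29.0): moderate=0.05, secure=0.80, fair=0.67; AND[min(a, b)] → w = 0.05
R3 (z=15.0): moderate=0.05, fair=0.67; AND[min(a, b)] → w = 0.05
R4 (z=-4.0): steady=0.52, ¬good=1−0.44=0.56; AND[min(a, b)] → w = 0.52
Weighted average = (0.44·26.0 + 0.05·29.0 + 0.05·15.0 + 0.52·-4.0) / (0.44 + 0.05 + 0.05 + 0.52)
  = 11.5600 / 1.0600 = 10.91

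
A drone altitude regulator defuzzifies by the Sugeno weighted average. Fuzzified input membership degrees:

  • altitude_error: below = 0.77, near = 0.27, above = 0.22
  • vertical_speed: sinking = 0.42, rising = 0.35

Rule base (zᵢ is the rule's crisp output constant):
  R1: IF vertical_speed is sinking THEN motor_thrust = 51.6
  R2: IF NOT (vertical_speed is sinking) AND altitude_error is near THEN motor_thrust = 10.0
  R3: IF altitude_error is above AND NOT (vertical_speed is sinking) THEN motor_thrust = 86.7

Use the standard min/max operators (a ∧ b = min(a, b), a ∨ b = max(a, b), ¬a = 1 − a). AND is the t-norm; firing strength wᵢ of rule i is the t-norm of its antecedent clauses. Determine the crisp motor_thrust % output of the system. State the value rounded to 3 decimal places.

R1 (z=51.6): sinking=0.42 → w = 0.42
R2 (z=10.0): ¬sinking=1−0.42=0.58, near=0.27; AND[min(a, b)] → w = 0.27
R3 (z=86.7): above=0.22, ¬sinking=1−0.42=0.58; AND[min(a, b)] → w = 0.22
Weighted average = (0.42·51.6 + 0.27·10.0 + 0.22·86.7) / (0.42 + 0.27 + 0.22)
  = 43.4460 / 0.9100 = 47.743

47.743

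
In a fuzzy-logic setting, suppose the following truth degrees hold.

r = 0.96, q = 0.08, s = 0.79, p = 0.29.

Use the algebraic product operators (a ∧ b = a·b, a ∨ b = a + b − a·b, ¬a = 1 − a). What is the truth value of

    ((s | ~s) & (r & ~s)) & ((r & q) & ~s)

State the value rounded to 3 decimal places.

~s = 1 − 0.7900 = 0.2100
s | ~s = a + b − a·b on (0.7900, 0.2100) = 0.8341
~s = 1 − 0.7900 = 0.2100
r & ~s = a·b on (0.9600, 0.2100) = 0.2016
(s | ~s) & (r & ~s) = a·b on (0.8341, 0.2016) = 0.1682
r & q = a·b on (0.9600, 0.0800) = 0.0768
~s = 1 − 0.7900 = 0.2100
(r & q) & ~s = a·b on (0.0768, 0.2100) = 0.0161
((s | ~s) & (r & ~s)) & ((r & q) & ~s) = a·b on (0.1682, 0.0161) = 0.0027

0.003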